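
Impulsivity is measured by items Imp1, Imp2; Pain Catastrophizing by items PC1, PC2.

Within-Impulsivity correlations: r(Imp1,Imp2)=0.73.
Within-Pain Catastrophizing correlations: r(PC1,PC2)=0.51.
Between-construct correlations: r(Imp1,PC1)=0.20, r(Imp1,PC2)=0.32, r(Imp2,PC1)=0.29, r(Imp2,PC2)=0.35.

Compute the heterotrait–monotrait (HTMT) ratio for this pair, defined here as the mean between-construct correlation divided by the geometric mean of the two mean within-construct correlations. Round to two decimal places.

Mean between = 1.16/4 = 0.2900.
Mean within-Imp = 0.73/1 = 0.7300; mean within-PC = 0.51/1 = 0.5100.
Geometric mean = √(0.7300 × 0.5100) = 0.6102.
HTMT = 0.2900 / 0.6102 = 0.48.

0.48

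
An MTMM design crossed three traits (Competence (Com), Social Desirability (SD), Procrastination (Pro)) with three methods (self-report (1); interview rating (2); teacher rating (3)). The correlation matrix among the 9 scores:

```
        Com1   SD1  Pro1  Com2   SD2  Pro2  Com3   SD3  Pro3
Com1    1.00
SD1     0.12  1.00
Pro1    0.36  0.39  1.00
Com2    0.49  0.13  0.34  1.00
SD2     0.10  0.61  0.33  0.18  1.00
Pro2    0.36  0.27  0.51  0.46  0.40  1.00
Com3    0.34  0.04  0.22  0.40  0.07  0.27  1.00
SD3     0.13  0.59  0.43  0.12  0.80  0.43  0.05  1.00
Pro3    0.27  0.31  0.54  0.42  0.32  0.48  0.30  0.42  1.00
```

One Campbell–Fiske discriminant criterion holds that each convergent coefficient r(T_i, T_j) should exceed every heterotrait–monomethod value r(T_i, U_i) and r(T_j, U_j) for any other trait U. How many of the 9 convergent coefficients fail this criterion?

Each convergent coefficient versus the relevant comparison correlations:
Com (methods 1·2): 0.49 vs {0.12, 0.18, 0.36, 0.46} → pass.
Com (methods 1·3): 0.34 vs {0.12, 0.05, 0.36, 0.30} → fail.
Com (methods 2·3): 0.40 vs {0.18, 0.05, 0.46, 0.30} → fail.
SD (methods 1·2): 0.61 vs {0.12, 0.18, 0.39, 0.40} → pass.
SD (methods 1·3): 0.59 vs {0.12, 0.05, 0.39, 0.42} → pass.
SD (methods 2·3): 0.80 vs {0.18, 0.05, 0.40, 0.42} → pass.
Pro (methods 1·2): 0.51 vs {0.36, 0.46, 0.39, 0.40} → pass.
Pro (methods 1·3): 0.54 vs {0.36, 0.30, 0.39, 0.42} → pass.
Pro (methods 2·3): 0.48 vs {0.46, 0.30, 0.40, 0.42} → pass.
2 of 9 fail.

2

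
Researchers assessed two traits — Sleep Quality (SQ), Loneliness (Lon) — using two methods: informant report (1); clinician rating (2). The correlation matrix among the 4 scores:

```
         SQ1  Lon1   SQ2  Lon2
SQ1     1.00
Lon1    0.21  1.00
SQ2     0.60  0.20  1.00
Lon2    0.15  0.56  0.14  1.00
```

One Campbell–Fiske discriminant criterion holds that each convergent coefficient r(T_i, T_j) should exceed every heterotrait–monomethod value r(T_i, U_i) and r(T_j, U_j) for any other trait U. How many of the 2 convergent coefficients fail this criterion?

0

Each convergent coefficient versus the relevant comparison correlations:
SQ (methods 1·2): 0.60 vs {0.21, 0.14} → pass.
Lon (methods 1·2): 0.56 vs {0.21, 0.14} → pass.
0 of 2 fail.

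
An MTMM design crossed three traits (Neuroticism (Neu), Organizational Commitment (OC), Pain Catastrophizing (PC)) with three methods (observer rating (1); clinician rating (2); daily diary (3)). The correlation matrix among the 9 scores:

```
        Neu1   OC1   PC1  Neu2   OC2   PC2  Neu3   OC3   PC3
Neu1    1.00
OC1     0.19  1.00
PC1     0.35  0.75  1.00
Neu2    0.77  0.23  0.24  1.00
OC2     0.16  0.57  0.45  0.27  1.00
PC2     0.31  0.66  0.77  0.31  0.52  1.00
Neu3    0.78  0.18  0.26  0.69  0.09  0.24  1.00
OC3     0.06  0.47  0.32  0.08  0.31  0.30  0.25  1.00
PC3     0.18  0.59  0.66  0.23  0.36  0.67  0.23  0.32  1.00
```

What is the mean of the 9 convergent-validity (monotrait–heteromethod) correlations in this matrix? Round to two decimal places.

Convergent values: 0.77, 0.78, 0.69, 0.57, 0.47, 0.31, 0.77, 0.66, 0.67; mean = 5.69/9 = 0.63.

0.63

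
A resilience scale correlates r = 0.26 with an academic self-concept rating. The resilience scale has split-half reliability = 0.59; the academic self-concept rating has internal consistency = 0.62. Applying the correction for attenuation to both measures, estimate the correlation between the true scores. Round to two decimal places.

0.43

r_true = r_obs / √(r_xx · r_yy) = 0.26 / √(0.59 × 0.62) = 0.26 / √0.3658 = 0.26 / 0.6048 ≈ 0.43.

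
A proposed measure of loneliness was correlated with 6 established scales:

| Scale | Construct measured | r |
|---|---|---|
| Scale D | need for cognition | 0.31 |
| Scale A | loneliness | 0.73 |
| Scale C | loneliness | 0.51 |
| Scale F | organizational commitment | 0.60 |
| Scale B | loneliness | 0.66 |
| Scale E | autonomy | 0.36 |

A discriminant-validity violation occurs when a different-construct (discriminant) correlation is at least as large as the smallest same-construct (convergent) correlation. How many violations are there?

Convergent (same construct = loneliness): Scale A, Scale C, Scale B.
Smallest convergent = 0.51. Discriminant values: 0.31, 0.60, 0.36; count ≥ 0.51 → 1.

1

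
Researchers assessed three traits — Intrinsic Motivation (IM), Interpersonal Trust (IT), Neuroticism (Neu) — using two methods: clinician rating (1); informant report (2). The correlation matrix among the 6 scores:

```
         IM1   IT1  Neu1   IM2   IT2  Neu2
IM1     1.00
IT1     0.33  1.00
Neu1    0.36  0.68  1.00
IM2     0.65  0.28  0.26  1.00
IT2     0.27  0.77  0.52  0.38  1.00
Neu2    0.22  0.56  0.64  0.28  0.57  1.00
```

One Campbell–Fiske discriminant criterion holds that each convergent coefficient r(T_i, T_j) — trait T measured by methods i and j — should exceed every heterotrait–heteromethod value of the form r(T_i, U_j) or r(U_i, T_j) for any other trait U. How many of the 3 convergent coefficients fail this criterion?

0

Each convergent coefficient versus the relevant comparison correlations:
IM (methods 1·2): 0.65 vs {0.27, 0.28, 0.22, 0.26} → pass.
IT (methods 1·2): 0.77 vs {0.28, 0.27, 0.56, 0.52} → pass.
Neu (methods 1·2): 0.64 vs {0.26, 0.22, 0.52, 0.56} → pass.
0 of 3 fail.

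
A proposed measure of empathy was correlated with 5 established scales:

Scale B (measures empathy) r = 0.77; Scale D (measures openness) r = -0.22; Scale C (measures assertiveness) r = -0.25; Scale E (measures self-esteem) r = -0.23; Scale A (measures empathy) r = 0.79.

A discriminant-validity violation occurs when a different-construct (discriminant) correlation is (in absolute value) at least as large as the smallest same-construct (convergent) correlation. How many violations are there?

0

Convergent (same construct = empathy): Scale B, Scale A.
Smallest convergent = 0.77. Discriminant |r|: 0.22, 0.25, 0.23; count ≥ 0.77 → 0.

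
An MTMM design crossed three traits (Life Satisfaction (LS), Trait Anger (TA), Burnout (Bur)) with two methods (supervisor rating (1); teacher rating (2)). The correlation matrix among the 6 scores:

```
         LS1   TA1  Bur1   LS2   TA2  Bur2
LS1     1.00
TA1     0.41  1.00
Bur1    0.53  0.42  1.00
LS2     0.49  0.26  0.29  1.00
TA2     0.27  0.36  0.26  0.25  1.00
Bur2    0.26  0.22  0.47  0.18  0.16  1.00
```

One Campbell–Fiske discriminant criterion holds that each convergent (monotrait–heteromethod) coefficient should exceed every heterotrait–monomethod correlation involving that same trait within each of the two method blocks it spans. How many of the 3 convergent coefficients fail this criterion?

3

Checking each validity diagonal entry against its comparison values:
LS (methods 1·2): 0.49 vs {0.41, 0.25, 0.53, 0.18} → fail.
TA (methods 1·2): 0.36 vs {0.41, 0.25, 0.42, 0.16} → fail.
Bur (methods 1·2): 0.47 vs {0.53, 0.18, 0.42, 0.16} → fail.
3 of 3 fail.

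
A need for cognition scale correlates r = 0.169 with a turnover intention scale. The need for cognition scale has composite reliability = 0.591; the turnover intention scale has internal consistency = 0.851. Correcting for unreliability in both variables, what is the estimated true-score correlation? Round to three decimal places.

0.238

r_true = r_obs / √(r_xx · r_yy) = 0.169 / √(0.591 × 0.851) = 0.169 / √0.502941 = 0.169 / 0.7092 ≈ 0.238.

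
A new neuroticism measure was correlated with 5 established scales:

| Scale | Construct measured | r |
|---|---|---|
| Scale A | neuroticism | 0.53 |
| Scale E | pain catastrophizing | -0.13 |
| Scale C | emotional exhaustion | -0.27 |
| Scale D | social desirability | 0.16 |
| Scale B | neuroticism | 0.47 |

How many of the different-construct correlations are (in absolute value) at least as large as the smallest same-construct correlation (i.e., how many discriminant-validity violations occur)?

0

Convergent (same construct = neuroticism): Scale A, Scale B.
Smallest convergent = 0.47. Discriminant |r|: 0.13, 0.27, 0.16; count ≥ 0.47 → 0.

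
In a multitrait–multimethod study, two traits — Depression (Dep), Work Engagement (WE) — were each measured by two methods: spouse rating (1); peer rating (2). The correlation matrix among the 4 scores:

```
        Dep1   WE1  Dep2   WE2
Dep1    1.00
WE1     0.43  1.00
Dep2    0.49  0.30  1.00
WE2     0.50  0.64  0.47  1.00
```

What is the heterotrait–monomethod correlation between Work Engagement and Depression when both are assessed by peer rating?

Different traits, same method: r(WE2, Dep2) = 0.47.

0.47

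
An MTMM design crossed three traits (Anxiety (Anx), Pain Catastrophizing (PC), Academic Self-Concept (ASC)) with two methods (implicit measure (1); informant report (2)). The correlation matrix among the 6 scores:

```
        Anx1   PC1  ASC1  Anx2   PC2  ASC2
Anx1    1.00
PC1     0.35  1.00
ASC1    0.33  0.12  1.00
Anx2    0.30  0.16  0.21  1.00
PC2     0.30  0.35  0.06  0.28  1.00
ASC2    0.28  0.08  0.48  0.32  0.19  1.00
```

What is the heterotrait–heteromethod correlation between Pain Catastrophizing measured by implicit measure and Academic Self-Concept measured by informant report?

0.08

Different traits and methods: r(PC1, ASC2) = 0.08.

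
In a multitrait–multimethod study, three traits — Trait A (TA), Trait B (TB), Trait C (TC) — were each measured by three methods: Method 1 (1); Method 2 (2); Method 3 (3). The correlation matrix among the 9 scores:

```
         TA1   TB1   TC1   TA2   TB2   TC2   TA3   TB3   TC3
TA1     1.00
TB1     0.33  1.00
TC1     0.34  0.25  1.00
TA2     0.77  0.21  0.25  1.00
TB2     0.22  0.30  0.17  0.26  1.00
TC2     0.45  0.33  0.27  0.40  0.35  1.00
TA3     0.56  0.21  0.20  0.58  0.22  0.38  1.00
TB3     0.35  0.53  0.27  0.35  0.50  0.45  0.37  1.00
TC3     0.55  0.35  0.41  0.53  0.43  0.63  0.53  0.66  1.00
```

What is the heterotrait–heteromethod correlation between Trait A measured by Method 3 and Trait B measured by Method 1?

0.21

Different traits and methods: r(TA3, TB1) = 0.21.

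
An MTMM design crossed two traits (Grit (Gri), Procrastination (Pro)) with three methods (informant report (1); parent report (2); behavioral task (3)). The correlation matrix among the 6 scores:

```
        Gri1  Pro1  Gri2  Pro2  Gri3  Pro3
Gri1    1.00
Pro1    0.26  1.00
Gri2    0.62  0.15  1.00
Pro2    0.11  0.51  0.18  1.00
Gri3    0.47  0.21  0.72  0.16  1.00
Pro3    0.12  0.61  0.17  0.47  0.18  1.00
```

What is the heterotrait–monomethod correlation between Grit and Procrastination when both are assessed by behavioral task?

0.18

Different traits, same method: r(Gri3, Pro3) = 0.18.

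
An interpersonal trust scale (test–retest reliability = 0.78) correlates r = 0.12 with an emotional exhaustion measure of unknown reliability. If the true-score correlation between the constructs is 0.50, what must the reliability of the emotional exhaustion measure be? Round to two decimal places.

r_true = r_obs / √(r_xx · r_yy) ⇒ 0.50 = 0.12 / √(0.78 · r_yy).
√(0.78 · r_yy) = 0.12 / 0.50 = 0.2400; 0.78 · r_yy = 0.0576; r_yy = 0.0576 / 0.78 ≈ 0.07.

0.07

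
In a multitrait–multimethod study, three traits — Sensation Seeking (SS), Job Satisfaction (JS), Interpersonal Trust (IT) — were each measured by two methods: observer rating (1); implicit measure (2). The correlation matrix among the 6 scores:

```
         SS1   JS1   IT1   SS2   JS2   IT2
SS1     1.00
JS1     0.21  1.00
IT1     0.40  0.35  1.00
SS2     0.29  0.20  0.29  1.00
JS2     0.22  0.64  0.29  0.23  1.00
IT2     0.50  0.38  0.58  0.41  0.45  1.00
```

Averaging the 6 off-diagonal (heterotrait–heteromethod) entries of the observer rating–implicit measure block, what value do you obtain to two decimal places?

0.31

HTHM values (method 1 × method 2): 0.22, 0.50, 0.20, 0.38, 0.29, 0.29; mean = 1.88/6 = 0.31.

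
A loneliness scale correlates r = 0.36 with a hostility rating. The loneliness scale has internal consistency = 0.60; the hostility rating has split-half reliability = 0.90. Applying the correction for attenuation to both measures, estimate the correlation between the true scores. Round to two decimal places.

0.49

r_true = r_obs / √(r_xx · r_yy) = 0.36 / √(0.60 × 0.90) = 0.36 / √0.5400 = 0.36 / 0.7348 ≈ 0.49.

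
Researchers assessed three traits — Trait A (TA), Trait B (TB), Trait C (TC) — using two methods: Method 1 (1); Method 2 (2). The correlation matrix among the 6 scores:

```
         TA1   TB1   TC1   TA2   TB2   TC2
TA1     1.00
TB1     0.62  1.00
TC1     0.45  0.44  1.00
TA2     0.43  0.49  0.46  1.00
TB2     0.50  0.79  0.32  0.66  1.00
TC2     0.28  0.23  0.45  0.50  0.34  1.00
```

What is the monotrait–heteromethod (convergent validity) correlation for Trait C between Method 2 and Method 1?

Same trait (TC), different methods: r(TC2, TC1) = 0.45.

0.45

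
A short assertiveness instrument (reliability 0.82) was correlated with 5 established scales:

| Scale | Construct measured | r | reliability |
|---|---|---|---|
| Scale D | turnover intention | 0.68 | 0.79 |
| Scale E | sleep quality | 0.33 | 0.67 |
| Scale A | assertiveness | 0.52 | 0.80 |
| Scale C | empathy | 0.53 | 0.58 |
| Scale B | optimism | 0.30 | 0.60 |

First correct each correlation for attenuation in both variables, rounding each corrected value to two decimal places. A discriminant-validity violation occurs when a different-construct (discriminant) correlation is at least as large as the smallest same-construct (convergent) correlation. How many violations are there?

2

Disattenuated r (r / √(r_scale · r_new)):
  Scale D (disc): 0.68 / √(0.79·0.82) = 0.84
  Scale E (disc): 0.33 / √(0.67·0.82) = 0.45
  Scale A (conv): 0.52 / √(0.80·0.82) = 0.64
  Scale C (disc): 0.53 / √(0.58·0.82) = 0.77
  Scale B (disc): 0.30 / √(0.60·0.82) = 0.43
Smallest convergent = 0.64. Discriminant values: 0.84, 0.45, 0.77, 0.43; count ≥ 0.64 → 2.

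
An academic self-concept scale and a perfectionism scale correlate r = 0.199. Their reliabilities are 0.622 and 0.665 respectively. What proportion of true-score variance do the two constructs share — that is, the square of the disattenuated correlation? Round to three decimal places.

Disattenuated r = 0.199 / √(0.622 × 0.665) = 0.199 / 0.6431 = 0.3094.
Shared true-score variance = 0.3094² = 0.0957 ≈ 0.096.

0.096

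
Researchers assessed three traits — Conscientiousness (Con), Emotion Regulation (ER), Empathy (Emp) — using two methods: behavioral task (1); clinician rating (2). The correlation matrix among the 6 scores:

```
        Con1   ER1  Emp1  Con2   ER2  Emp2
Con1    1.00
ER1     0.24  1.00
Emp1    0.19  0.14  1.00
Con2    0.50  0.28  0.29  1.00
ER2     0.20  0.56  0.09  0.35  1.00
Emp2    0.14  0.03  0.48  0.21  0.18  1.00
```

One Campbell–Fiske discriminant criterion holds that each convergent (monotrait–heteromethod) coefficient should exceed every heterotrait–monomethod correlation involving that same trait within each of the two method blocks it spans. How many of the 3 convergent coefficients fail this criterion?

0

Each convergent coefficient versus the relevant comparison correlations:
Con (methods 1·2): 0.50 vs {0.24, 0.35, 0.19, 0.21} → pass.
ER (methods 1·2): 0.56 vs {0.24, 0.35, 0.14, 0.18} → pass.
Emp (methods 1·2): 0.48 vs {0.19, 0.21, 0.14, 0.18} → pass.
0 of 3 fail.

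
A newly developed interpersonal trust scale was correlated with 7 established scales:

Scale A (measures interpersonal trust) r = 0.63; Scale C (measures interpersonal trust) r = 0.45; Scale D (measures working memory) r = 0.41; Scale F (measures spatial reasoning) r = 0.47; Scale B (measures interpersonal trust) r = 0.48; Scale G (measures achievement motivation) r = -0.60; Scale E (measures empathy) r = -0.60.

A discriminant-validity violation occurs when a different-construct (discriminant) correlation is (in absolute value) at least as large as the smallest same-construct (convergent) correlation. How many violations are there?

Convergent (same construct = interpersonal trust): Scale A, Scale C, Scale B.
Smallest convergent = 0.45. Discriminant |r|: 0.41, 0.47, 0.60, 0.60; count ≥ 0.45 → 3.

3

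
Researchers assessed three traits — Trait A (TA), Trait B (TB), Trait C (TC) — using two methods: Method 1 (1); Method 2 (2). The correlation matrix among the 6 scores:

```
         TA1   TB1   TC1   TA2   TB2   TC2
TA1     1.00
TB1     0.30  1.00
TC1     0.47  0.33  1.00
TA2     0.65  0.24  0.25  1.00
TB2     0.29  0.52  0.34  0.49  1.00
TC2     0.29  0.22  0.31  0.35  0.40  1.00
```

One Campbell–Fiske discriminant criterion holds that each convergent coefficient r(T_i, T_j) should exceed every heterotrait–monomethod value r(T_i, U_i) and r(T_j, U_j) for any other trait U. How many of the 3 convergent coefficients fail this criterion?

1

Checking each validity diagonal entry against its comparison values:
TA (methods 1·2): 0.65 vs {0.30, 0.49, 0.47, 0.35} → pass.
TB (methods 1·2): 0.52 vs {0.30, 0.49, 0.33, 0.40} → pass.
TC (methods 1·2): 0.31 vs {0.47, 0.35, 0.33, 0.40} → fail.
1 of 3 fail.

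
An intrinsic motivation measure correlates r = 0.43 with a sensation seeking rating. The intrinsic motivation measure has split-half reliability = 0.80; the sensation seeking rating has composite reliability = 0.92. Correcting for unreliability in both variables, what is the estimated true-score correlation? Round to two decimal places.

r_true = r_obs / √(r_xx · r_yy) = 0.43 / √(0.80 × 0.92) = 0.43 / √0.7360 = 0.43 / 0.8579 ≈ 0.50.

0.50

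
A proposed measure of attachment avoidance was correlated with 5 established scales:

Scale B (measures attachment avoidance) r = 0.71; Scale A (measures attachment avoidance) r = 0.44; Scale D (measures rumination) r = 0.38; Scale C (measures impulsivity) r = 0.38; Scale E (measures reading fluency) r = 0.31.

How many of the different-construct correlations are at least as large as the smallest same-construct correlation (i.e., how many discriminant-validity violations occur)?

0

Convergent (same construct = attachment avoidance): Scale B, Scale A.
Smallest convergent = 0.44. Discriminant values: 0.38, 0.38, 0.31; count ≥ 0.44 → 0.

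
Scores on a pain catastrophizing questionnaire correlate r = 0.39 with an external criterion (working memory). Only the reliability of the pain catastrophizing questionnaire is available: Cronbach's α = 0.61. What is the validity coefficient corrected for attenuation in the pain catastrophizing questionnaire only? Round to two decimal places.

0.50

Single correction: r_c = r_obs / √r_xx = 0.39 / √0.61 = 0.39 / 0.7810 ≈ 0.50.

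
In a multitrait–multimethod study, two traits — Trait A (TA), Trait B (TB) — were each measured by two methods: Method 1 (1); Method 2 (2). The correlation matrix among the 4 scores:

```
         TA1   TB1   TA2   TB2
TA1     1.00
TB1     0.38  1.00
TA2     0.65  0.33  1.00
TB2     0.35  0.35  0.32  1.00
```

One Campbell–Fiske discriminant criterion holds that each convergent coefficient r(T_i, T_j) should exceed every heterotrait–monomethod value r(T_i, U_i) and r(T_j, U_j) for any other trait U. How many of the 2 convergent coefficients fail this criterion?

1

Checking each validity diagonal entry against its comparison values:
TA (methods 1·2): 0.65 vs {0.38, 0.32} → pass.
TB (methods 1·2): 0.35 vs {0.38, 0.32} → fail.
1 of 2 fail.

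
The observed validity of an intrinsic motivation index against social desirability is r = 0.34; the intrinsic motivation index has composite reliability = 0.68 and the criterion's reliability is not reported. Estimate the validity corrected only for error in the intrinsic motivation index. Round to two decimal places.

0.41

Single correction: r_c = r_obs / √r_xx = 0.34 / √0.68 = 0.34 / 0.8246 ≈ 0.41.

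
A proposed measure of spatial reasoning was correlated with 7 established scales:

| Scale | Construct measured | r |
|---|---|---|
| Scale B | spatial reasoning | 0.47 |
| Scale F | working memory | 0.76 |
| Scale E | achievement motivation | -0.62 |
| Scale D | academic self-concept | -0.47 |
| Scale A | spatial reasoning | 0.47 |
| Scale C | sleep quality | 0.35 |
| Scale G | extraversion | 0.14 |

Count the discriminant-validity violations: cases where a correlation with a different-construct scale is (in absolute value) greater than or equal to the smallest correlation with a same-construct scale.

Convergent (same construct = spatial reasoning): Scale B, Scale A.
Smallest convergent = 0.47. Discriminant |r|: 0.76, 0.62, 0.47, 0.35, 0.14; count ≥ 0.47 → 3.

3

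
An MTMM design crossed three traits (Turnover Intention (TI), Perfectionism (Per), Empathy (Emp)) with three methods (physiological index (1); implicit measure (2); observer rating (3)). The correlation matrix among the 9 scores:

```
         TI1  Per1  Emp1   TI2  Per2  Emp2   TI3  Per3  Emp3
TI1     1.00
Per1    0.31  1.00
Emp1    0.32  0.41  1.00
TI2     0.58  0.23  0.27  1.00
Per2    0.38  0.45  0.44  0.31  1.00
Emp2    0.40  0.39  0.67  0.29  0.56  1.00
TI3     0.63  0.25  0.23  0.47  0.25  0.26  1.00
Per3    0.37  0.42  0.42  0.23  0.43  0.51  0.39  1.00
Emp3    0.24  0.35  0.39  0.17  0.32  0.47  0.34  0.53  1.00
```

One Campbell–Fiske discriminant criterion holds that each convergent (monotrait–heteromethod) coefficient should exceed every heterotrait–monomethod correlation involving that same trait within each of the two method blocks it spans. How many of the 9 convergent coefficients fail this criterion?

5

Checking each validity diagonal entry against its comparison values:
TI (methods 1·2): 0.58 vs {0.31, 0.31, 0.32, 0.29} → pass.
TI (methods 1·3): 0.63 vs {0.31, 0.39, 0.32, 0.34} → pass.
TI (methods 2·3): 0.47 vs {0.31, 0.39, 0.29, 0.34} → pass.
Per (methods 1·2): 0.45 vs {0.31, 0.31, 0.41, 0.56} → fail.
Per (methods 1·3): 0.42 vs {0.31, 0.39, 0.41, 0.53} → fail.
Per (methods 2·3): 0.43 vs {0.31, 0.39, 0.56, 0.53} → fail.
Emp (methods 1·2): 0.67 vs {0.32, 0.29, 0.41, 0.56} → pass.
Emp (methods 1·3): 0.39 vs {0.32, 0.34, 0.41, 0.53} → fail.
Emp (methods 2·3): 0.47 vs {0.29, 0.34, 0.56, 0.53} → fail.
5 of 9 fail.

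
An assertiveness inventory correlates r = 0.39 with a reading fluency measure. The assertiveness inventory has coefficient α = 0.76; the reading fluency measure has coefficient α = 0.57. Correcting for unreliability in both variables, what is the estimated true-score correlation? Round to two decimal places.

r_true = r_obs / √(r_xx · r_yy) = 0.39 / √(0.76 × 0.57) = 0.39 / √0.4332 = 0.39 / 0.6582 ≈ 0.59.

0.59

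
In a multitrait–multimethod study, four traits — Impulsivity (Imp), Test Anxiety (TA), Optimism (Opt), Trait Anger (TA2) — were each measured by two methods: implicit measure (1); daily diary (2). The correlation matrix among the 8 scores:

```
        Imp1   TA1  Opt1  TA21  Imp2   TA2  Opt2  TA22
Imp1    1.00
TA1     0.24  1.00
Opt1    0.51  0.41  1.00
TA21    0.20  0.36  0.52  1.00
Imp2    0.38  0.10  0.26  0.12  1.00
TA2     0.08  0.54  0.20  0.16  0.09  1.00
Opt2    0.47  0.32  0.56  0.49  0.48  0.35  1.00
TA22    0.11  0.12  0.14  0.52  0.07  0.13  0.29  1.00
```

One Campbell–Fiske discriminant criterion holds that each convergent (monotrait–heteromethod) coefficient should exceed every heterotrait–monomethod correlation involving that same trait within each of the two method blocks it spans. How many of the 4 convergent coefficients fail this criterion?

Each convergent coefficient versus the relevant comparison correlations:
Imp (methods 1·2): 0.38 vs {0.24, 0.09, 0.51, 0.48, 0.20, 0.07} → fail.
TA (methods 1·2): 0.54 vs {0.24, 0.09, 0.41, 0.35, 0.36, 0.13} → pass.
Opt (methods 1·2): 0.56 vs {0.51, 0.48, 0.41, 0.35, 0.52, 0.29} → pass.
TA2 (methods 1·2): 0.52 vs {0.20, 0.07, 0.36, 0.13, 0.52, 0.29} → fail.
2 of 4 fail.

2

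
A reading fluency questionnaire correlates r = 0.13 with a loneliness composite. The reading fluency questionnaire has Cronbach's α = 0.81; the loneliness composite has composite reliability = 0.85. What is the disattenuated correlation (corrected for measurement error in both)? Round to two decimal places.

r_true = r_obs / √(r_xx · r_yy) = 0.13 / √(0.81 × 0.85) = 0.13 / √0.6885 = 0.13 / 0.8298 ≈ 0.16.

0.16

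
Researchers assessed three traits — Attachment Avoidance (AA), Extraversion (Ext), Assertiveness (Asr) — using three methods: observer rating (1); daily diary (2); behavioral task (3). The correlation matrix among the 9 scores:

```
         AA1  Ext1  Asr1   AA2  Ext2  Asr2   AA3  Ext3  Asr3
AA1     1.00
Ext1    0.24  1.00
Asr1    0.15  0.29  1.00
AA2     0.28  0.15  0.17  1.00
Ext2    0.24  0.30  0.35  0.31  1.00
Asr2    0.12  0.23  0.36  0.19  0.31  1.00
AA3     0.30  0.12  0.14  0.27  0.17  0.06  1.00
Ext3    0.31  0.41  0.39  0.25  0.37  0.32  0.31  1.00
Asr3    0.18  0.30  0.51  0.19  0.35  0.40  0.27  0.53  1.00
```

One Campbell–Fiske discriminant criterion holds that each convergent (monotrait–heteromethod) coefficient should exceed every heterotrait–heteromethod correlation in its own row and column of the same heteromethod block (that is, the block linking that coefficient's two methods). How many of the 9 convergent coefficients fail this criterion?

2

Each convergent coefficient versus the relevant comparison correlations:
AA (methods 1·2): 0.28 vs {0.24, 0.15, 0.12, 0.17} → pass.
AA (methods 1·3): 0.30 vs {0.31, 0.12, 0.18, 0.14} → fail.
AA (methods 2·3): 0.27 vs {0.25, 0.17, 0.19, 0.06} → pass.
Ext (methods 1·2): 0.30 vs {0.15, 0.24, 0.23, 0.35} → fail.
Ext (methods 1·3): 0.41 vs {0.12, 0.31, 0.30, 0.39} → pass.
Ext (methods 2·3): 0.37 vs {0.17, 0.25, 0.35, 0.32} → pass.
Asr (methods 1·2): 0.36 vs {0.17, 0.12, 0.35, 0.23} → pass.
Asr (methods 1·3): 0.51 vs {0.14, 0.18, 0.39, 0.30} → pass.
Asr (methods 2·3): 0.40 vs {0.06, 0.19, 0.32, 0.35} → pass.
2 of 9 fail.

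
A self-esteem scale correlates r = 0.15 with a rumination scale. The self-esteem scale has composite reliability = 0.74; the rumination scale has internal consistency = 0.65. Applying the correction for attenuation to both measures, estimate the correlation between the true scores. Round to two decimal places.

r_true = r_obs / √(r_xx · r_yy) = 0.15 / √(0.74 × 0.65) = 0.15 / √0.4810 = 0.15 / 0.6935 ≈ 0.22.

0.22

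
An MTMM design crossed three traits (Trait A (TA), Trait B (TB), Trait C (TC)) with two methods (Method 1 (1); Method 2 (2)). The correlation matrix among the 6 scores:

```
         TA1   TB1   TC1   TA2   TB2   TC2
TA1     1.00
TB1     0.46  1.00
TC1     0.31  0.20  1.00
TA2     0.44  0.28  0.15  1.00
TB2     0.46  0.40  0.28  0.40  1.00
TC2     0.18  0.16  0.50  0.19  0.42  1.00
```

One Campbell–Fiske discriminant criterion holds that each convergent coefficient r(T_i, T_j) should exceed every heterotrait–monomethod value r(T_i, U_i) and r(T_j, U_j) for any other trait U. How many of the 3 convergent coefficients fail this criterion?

Checking each validity diagonal entry against its comparison values:
TA (methods 1·2): 0.44 vs {0.46, 0.40, 0.31, 0.19} → fail.
TB (methods 1·2): 0.40 vs {0.46, 0.40, 0.20, 0.42} → fail.
TC (methods 1·2): 0.50 vs {0.31, 0.19, 0.20, 0.42} → pass.
2 of 3 fail.

2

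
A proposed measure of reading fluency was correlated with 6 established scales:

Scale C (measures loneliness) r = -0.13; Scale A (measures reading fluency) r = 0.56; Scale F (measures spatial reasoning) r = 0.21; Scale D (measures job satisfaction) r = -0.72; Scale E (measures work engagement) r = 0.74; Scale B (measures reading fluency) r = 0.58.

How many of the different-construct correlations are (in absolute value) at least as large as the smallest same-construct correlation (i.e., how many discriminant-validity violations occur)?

Convergent (same construct = reading fluency): Scale A, Scale B.
Smallest convergent = 0.56. Discriminant |r|: 0.13, 0.21, 0.72, 0.74; count ≥ 0.56 → 2.

2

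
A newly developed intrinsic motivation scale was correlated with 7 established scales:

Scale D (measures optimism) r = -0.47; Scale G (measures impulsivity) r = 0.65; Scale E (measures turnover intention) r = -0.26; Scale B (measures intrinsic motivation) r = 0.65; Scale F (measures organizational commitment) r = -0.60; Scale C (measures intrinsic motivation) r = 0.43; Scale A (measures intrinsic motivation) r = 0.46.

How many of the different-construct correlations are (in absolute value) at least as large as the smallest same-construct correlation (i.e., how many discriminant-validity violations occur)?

3

Convergent (same construct = intrinsic motivation): Scale B, Scale C, Scale A.
Smallest convergent = 0.43. Discriminant |r|: 0.47, 0.65, 0.26, 0.60; count ≥ 0.43 → 3.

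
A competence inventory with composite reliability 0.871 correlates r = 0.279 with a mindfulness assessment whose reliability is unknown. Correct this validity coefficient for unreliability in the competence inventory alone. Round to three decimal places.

Single correction: r_c = r_obs / √r_xx = 0.279 / √0.871 = 0.279 / 0.9333 ≈ 0.299.

0.299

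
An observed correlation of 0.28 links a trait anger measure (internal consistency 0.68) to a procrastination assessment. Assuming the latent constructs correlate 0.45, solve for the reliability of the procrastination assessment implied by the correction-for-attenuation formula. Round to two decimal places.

r_true = r_obs / √(r_xx · r_yy) ⇒ 0.45 = 0.28 / √(0.68 · r_yy).
√(0.68 · r_yy) = 0.28 / 0.45 = 0.6222; 0.68 · r_yy = 0.3871; r_yy = 0.3871 / 0.68 ≈ 0.57.

0.57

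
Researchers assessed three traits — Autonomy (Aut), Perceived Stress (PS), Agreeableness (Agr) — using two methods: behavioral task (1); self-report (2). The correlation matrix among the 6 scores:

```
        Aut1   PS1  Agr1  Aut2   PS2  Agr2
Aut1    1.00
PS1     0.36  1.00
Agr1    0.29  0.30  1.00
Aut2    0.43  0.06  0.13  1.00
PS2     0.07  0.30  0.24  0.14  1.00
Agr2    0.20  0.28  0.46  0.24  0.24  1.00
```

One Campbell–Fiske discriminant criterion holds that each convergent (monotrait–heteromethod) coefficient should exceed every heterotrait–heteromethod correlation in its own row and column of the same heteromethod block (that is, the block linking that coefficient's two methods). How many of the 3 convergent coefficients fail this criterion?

0

Convergent coefficients and their comparison sets:
Aut (methods 1·2): 0.43 vs {0.07, 0.06, 0.20, 0.13} → pass.
PS (methods 1·2): 0.30 vs {0.06, 0.07, 0.28, 0.24} → pass.
Agr (methods 1·2): 0.46 vs {0.13, 0.20, 0.24, 0.28} → pass.
0 of 3 fail.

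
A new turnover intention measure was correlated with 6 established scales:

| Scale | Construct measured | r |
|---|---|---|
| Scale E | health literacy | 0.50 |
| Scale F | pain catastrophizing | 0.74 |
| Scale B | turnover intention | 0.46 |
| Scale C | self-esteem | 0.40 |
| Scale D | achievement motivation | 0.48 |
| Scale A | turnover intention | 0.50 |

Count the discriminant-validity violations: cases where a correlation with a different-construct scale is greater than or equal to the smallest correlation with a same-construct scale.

Convergent (same construct = turnover intention): Scale B, Scale A.
Smallest convergent = 0.46. Discriminant values: 0.50, 0.74, 0.40, 0.48; count ≥ 0.46 → 3.

3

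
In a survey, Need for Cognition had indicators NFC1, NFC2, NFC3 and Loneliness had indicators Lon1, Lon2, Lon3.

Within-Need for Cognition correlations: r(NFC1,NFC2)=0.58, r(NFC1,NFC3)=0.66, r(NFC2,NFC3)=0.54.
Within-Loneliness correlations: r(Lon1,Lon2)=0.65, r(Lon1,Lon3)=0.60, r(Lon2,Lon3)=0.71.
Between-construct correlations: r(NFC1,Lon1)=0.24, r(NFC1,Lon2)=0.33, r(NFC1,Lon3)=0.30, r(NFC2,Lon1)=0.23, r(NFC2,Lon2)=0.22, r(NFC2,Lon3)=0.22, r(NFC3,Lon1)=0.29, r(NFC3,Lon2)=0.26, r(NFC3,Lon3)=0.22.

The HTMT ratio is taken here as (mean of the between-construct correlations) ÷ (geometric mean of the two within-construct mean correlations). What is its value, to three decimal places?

Mean heterotrait r = 2.31/9 = 0.2567.
Mean within-NFC = 1.78/3 = 0.5933; mean within-Lon = 1.96/3 = 0.6533.
Geometric mean = √(0.5933 × 0.6533) = 0.6226.
HTMT = 0.2567 / 0.6226 = 0.412.

0.412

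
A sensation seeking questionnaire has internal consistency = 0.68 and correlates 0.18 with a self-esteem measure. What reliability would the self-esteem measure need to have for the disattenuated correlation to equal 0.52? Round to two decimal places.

r_true = r_obs / √(r_xx · r_yy) ⇒ 0.52 = 0.18 / √(0.68 · r_yy).
√(0.68 · r_yy) = 0.18 / 0.52 = 0.3462; 0.68 · r_yy = 0.1199; r_yy = 0.1199 / 0.68 ≈ 0.18.

0.18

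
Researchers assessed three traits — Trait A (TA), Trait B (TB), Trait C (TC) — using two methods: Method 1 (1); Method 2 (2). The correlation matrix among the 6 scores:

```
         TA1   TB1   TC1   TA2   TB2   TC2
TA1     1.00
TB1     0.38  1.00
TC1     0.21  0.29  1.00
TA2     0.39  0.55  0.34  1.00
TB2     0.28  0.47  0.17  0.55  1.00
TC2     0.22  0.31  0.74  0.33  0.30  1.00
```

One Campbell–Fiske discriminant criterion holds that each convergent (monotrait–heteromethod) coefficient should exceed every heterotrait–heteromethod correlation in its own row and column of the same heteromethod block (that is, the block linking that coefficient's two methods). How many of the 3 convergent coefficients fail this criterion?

Each convergent coefficient versus the relevant comparison correlations:
TA (methods 1·2): 0.39 vs {0.28, 0.55, 0.22, 0.34} → fail.
TB (methods 1·2): 0.47 vs {0.55, 0.28, 0.31, 0.17} → fail.
TC (methods 1·2): 0.74 vs {0.34, 0.22, 0.17, 0.31} → pass.
2 of 3 fail.

2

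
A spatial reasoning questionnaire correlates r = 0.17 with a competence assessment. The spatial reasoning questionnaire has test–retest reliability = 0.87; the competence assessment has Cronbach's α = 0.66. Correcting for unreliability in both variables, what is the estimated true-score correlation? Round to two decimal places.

r_true = r_obs / √(r_xx · r_yy) = 0.17 / √(0.87 × 0.66) = 0.17 / √0.5742 = 0.17 / 0.7578 ≈ 0.22.

0.22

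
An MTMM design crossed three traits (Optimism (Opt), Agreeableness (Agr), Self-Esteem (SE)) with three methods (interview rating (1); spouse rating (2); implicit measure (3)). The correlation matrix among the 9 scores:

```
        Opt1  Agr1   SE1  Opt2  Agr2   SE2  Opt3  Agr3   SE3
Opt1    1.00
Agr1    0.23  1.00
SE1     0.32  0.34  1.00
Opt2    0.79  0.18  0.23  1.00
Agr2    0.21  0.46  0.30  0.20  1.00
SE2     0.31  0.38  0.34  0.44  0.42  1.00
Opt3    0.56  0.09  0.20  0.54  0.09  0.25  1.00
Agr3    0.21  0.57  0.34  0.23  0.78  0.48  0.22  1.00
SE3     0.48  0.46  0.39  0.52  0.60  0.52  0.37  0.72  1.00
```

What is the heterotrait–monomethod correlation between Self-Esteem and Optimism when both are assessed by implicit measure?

Different traits, same method: r(SE3, Opt3) = 0.37.

0.37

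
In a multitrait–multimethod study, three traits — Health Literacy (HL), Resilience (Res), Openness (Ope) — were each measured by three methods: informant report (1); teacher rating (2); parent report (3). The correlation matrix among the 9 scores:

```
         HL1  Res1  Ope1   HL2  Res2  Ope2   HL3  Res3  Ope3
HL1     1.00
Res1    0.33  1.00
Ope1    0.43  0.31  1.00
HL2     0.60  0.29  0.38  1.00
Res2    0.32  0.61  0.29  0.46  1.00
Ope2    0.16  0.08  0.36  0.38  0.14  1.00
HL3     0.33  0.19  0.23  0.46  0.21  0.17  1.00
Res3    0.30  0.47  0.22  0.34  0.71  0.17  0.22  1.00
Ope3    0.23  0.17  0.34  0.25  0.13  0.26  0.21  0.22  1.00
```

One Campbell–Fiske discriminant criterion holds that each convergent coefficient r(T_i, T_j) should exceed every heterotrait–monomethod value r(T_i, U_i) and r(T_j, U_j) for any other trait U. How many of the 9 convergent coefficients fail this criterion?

5

Convergent coefficients and their comparison sets:
HL (methods 1·2): 0.60 vs {0.33, 0.46, 0.43, 0.38} → pass.
HL (methods 1·3): 0.33 vs {0.33, 0.22, 0.43, 0.21} → fail.
HL (methods 2·3): 0.46 vs {0.46, 0.22, 0.38, 0.21} → fail.
Res (methods 1·2): 0.61 vs {0.33, 0.46, 0.31, 0.14} → pass.
Res (methods 1·3): 0.47 vs {0.33, 0.22, 0.31, 0.22} → pass.
Res (methods 2·3): 0.71 vs {0.46, 0.22, 0.14, 0.22} → pass.
Ope (methods 1·2): 0.36 vs {0.43, 0.38, 0.31, 0.14} → fail.
Ope (methods 1·3): 0.34 vs {0.43, 0.21, 0.31, 0.22} → fail.
Ope (methods 2·3): 0.26 vs {0.38, 0.21, 0.14, 0.22} → fail.
5 of 9 fail.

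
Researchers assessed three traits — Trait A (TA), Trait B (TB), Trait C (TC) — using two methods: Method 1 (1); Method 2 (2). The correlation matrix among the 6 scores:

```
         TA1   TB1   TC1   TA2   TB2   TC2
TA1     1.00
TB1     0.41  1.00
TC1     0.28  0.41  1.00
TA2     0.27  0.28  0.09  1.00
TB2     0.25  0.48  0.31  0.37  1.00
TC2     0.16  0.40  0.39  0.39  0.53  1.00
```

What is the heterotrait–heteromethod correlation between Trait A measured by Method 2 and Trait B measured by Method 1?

0.28

Different traits and methods: r(TA2, TB1) = 0.28.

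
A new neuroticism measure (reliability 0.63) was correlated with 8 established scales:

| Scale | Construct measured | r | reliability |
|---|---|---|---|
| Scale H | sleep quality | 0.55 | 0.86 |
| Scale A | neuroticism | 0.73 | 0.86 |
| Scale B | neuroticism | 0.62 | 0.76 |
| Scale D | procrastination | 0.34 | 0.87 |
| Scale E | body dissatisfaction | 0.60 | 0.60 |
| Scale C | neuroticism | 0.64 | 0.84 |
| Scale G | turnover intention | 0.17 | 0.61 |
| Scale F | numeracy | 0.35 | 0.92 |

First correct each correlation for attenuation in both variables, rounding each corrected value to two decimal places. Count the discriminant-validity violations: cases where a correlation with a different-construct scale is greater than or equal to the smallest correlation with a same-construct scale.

Disattenuated r (r / √(r_scale · r_new)):
  Scale H (disc): 0.55 / √(0.86·0.63) = 0.75
  Scale A (conv): 0.73 / √(0.86·0.63) = 0.99
  Scale B (conv): 0.62 / √(0.76·0.63) = 0.90
  Scale D (disc): 0.34 / √(0.87·0.63) = 0.46
  Scale E (disc): 0.60 / √(0.60·0.63) = 0.98
  Scale C (conv): 0.64 / √(0.84·0.63) = 0.88
  Scale G (disc): 0.17 / √(0.61·0.63) = 0.27
  Scale F (disc): 0.35 / √(0.92·0.63) = 0.46
Smallest convergent = 0.88. Discriminant values: 0.75, 0.46, 0.98, 0.27, 0.46; count ≥ 0.88 → 1.

1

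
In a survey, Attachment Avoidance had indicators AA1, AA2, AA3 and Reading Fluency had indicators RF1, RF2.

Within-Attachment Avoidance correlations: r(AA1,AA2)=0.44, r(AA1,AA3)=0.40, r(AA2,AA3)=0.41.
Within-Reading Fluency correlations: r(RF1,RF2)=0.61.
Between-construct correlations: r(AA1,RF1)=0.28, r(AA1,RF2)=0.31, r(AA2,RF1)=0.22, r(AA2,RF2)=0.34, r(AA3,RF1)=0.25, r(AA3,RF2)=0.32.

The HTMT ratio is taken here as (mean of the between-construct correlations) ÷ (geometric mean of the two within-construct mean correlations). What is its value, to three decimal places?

0.569

Mean heterotrait r = 1.72/6 = 0.2867.
Mean within-AA = 1.25/3 = 0.4167; mean within-RF = 0.61/1 = 0.6100.
Geometric mean = √(0.4167 × 0.6100) = 0.5042.
HTMT = 0.2867 / 0.5042 = 0.569.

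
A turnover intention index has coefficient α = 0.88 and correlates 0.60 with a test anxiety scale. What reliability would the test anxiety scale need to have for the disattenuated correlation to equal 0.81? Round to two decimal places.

r_true = r_obs / √(r_xx · r_yy) ⇒ 0.81 = 0.60 / √(0.88 · r_yy).
√(0.88 · r_yy) = 0.60 / 0.81 = 0.7407; 0.88 · r_yy = 0.5486; r_yy = 0.5486 / 0.88 ≈ 0.62.

0.62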